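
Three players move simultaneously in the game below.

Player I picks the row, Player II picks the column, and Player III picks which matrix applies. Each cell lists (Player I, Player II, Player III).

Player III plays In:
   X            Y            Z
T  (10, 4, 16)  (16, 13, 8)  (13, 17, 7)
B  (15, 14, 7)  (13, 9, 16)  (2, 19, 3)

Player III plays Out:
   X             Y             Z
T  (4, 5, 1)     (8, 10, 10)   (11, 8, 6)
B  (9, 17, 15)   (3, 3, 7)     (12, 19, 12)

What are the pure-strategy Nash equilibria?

Check each profile: it is a Nash equilibrium iff no player can strictly gain by switching unilaterally.
(T, X, In): Player I can switch to B (10 → 15). Not NE.
(T, X, Out): Player I can switch to B (4 → 9). Not NE.
(T, Y, In): Player II can switch to Z (13 → 17). Not NE.
(T, Y, Out): Player I gets 8, best alternative 3; Player II gets 10, best alternative 8; Player III gets 10, best alternative 8. No profitable deviation — NE.
(T, Z, In): Player I gets 13, best alternative 2; Player II gets 17, best alternative 13; Player III gets 7, best alternative 6. No profitable deviation — NE.
(T, Z, Out): Player I can switch to B (11 → 12). Not NE.
(B, X, In): Player II can switch to Z (14 → 19). Not NE.
(B, X, Out): Player II can switch to Z (17 → 19). Not NE.
(B, Y, In): Player I can switch to T (13 → 16). Not NE.
(B, Y, Out): Player I can switch to T (3 → 8). Not NE.
(B, Z, Out): Player I gets 12, best alternative 11; Player II gets 19, best alternative 17; Player III gets 12, best alternative 3. No profitable deviation — NE.
(The remaining 1 profile has a profitable deviation by the same check.)

The pure Nash equilibria are (T, Y, Out) and (T, Z, In) and (B, Z, Out).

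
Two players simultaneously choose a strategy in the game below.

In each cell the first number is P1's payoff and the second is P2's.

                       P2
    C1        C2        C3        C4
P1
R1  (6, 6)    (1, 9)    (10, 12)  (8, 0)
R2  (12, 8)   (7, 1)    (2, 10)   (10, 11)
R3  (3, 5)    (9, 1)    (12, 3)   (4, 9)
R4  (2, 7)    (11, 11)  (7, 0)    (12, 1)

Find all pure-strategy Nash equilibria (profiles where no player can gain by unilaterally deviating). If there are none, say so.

P1 against C1: payoffs 6, 12, 3, 2 → best response R2.
P1 against C2: payoffs 1, 7, 9, 11 → best response R4.
P1 against C3: payoffs 10, 2, 12, 7 → best response R3.
P1 against C4: payoffs 8, 10, 4, 12 → best response R4.
P2 against R1: payoffs 6, 9, 12, 0 → best response C3.
P2 against R2: payoffs 8, 1, 10, 11 → best response C4.
P2 against R3: payoffs 5, 1, 3, 9 → best response C4.
P2 against R4: payoffs 7, 11, 0, 1 → best response C2.
Mutual best responses: (R4, C2).

Pure NE: (R4, C2)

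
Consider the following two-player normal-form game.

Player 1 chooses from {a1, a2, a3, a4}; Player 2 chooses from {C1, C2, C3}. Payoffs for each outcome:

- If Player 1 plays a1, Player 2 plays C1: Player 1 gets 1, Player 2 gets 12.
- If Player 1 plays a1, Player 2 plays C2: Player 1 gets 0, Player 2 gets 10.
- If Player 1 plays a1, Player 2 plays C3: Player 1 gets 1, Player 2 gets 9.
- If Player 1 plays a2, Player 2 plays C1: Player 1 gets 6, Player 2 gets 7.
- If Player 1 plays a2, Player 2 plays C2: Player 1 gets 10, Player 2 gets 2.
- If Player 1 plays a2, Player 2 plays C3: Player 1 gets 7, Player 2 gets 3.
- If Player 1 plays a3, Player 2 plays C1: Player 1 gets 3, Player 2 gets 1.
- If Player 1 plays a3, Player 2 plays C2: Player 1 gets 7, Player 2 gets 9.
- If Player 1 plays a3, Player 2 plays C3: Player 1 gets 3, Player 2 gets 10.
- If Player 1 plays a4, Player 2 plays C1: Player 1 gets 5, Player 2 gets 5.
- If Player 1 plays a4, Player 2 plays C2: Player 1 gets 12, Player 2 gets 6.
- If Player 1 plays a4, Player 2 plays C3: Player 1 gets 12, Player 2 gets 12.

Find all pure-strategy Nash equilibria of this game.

Pure-strategy Nash equilibria: (a2, C1) and (a4, C3)

Mark each player's best response to every combination of opponents' strategies; a profile where every player is best-responding is a pure Nash equilibrium.
Player 1 against C1: payoffs 1, 6, 3, 5 → best response a2.
Player 1 against C2: payoffs 0, 10, 7, 12 → best response a4.
Player 1 against C3: payoffs 1, 7, 3, 12 → best response a4.
Player 2 against a1: payoffs 12, 10, 9 → best response C1.
Player 2 against a2: payoffs 7, 2, 3 → best response C1.
Player 2 against a3: payoffs 1, 9, 10 → best response C3.
Player 2 against a4: payoffs 5, 6, 12 → best response C3.
Mutual best responses: (a2, C1); (a4, C3).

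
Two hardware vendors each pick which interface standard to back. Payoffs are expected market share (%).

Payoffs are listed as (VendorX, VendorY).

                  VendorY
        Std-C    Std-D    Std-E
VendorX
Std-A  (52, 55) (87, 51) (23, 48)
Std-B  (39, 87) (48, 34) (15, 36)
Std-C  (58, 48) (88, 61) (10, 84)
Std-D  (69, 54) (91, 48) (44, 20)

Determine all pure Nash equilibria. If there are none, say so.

For each player, find the best response to each opponent profile; mutual best responses are the pure NE.
VendorX against Std-C: payoffs 52, 39, 58, 69 → best response Std-D.
VendorX against Std-D: payoffs 87, 48, 88, 91 → best response Std-D.
VendorX against Std-E: payoffs 23, 15, 10, 44 → best response Std-D.
VendorY against Std-A: payoffs 55, 51, 48 → best response Std-C.
VendorY against Std-B: payoffs 87, 34, 36 → best response Std-C.
VendorY against Std-C: payoffs 48, 61, 84 → best response Std-E.
VendorY against Std-D: payoffs 54, 48, 20 → best response Std-C.
Mutual best responses: (Std-D, Std-C).

Pure NE: (Std-D, Std-C)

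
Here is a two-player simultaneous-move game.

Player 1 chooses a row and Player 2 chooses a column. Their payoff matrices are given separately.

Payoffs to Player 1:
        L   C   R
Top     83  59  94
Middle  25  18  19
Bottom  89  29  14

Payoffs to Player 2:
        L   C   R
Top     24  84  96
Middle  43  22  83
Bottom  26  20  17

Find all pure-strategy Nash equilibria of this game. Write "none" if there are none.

(Top, R) and (Bottom, L)

(Top, L): Player 1 can switch to Bottom (83 → 89). Not NE.
(Top, C): Player 2 can switch to R (84 → 96). Not NE.
(Top, R): Player 1 gets 94, best alternative 19; Player 2 gets 96, best alternative 84. No profitable deviation — NE.
(Middle, L): Player 1 can switch to Top (25 → 83). Not NE.
(Middle, C): Player 1 can switch to Top (18 → 59). Not NE.
(Middle, R): Player 1 can switch to Top (19 → 94). Not NE.
(Bottom, L): Player 1 gets 89, best alternative 83; Player 2 gets 26, best alternative 20. No profitable deviation — NE.
(Bottom, C): Player 1 can switch to Top (29 → 59). Not NE.
(The remaining 1 profile has a profitable deviation by the same check.)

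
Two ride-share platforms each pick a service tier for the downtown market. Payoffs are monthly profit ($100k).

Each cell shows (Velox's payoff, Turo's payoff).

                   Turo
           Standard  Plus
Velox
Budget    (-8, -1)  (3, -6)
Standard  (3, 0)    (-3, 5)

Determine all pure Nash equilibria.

none

(Budget, Standard): Velox can switch to Standard (-8 → 3). Not NE.
(Budget, Plus): Turo can switch to Standard (-6 → -1). Not NE.
(Standard, Standard): Turo can switch to Plus (0 → 5). Not NE.
(Standard, Plus): Velox can switch to Budget (-3 → 3). Not NE.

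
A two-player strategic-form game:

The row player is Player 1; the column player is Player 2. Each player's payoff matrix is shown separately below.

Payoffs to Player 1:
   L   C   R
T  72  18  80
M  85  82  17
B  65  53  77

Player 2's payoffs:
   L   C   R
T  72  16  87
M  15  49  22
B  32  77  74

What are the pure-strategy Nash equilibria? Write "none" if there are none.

(T, L): Player 1 can switch to M (72 → 85). Not NE.
(T, C): Player 1 can switch to M (18 → 82). Not NE.
(T, R): Player 1 gets 80, best alternative 77; Player 2 gets 87, best alternative 72. No profitable deviation — NE.
(M, L): Player 2 can switch to C (15 → 49). Not NE.
(M, C): Player 1 gets 82, best alternative 53; Player 2 gets 49, best alternative 22. No profitable deviation — NE.
(M, R): Player 1 can switch to T (17 → 80). Not NE.
(B, L): Player 1 can switch to T (65 → 72). Not NE.
(B, C): Player 1 can switch to M (53 → 82). Not NE.
(B, R): Player 1 can switch to T (77 → 80). Not NE.

(T, R), (M, C)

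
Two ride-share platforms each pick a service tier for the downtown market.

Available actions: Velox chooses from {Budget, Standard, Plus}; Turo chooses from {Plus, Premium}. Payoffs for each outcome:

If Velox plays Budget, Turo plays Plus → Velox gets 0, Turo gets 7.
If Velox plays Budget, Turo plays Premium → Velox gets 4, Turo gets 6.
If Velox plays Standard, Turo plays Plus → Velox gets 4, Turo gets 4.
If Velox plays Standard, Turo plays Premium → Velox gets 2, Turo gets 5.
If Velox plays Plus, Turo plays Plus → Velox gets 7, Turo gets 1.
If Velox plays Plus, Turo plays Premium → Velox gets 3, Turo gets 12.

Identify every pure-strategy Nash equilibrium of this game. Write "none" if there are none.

Velox against Plus: payoffs 0, 4, 7 → best response Plus.
Velox against Premium: payoffs 4, 2, 3 → best response Budget.
Turo against Budget: payoffs 7, 6 → best response Plus.
Turo against Standard: payoffs 4, 5 → best response Premium.
Turo against Plus: payoffs 1, 12 → best response Premium.
No profile is a mutual best response for all players.

This game has no pure Nash equilibrium.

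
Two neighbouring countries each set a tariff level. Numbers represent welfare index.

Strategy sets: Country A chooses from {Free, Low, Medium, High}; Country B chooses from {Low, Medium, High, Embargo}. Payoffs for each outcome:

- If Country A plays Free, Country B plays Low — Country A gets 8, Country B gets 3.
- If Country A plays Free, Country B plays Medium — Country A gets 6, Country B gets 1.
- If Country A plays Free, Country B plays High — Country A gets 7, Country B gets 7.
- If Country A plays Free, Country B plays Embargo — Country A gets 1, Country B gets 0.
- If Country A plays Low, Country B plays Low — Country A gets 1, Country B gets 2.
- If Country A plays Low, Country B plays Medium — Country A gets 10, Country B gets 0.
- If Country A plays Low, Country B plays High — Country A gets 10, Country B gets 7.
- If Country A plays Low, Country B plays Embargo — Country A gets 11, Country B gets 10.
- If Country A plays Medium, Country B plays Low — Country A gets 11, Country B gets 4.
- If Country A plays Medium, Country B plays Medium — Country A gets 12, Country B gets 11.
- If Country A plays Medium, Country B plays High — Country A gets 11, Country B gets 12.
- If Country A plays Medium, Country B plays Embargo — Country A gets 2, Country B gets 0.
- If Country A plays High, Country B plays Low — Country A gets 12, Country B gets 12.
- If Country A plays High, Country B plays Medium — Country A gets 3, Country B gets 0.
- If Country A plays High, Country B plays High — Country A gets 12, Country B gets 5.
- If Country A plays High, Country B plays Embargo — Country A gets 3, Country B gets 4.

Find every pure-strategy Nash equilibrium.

The pure Nash equilibria are (Low, Embargo); (High, Low).

Country A against Low: payoffs 8, 1, 11, 12 → best response High.
Country A against Medium: payoffs 6, 10, 12, 3 → best response Medium.
Country A against High: payoffs 7, 10, 11, 12 → best response High.
Country A against Embargo: payoffs 1, 11, 2, 3 → best response Low.
Country B against Free: payoffs 3, 1, 7, 0 → best response High.
Country B against Low: payoffs 2, 0, 7, 10 → best response Embargo.
Country B against Medium: payoffs 4, 11, 12, 0 → best response High.
Country B against High: payoffs 12, 0, 5, 4 → best response Low.
Mutual best responses: (Low, Embargo); (High, Low).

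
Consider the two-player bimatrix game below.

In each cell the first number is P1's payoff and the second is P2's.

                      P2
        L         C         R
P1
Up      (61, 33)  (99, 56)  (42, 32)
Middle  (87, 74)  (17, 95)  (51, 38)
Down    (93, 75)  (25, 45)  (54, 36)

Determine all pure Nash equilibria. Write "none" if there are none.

The pure Nash equilibria are (Up, C), (Down, L).

For each strategy profile, look for a profitable unilateral deviation.
(Up, L): P1 can switch to Middle (61 → 87). Not NE.
(Up, C): P1 gets 99, best alternative 25; P2 gets 56, best alternative 33. No profitable deviation — NE.
(Up, R): P1 can switch to Middle (42 → 51). Not NE.
(Middle, L): P1 can switch to Down (87 → 93). Not NE.
(Middle, C): P1 can switch to Up (17 → 99). Not NE.
(Middle, R): P1 can switch to Down (51 → 54). Not NE.
(Down, L): P1 gets 93, best alternative 87; P2 gets 75, best alternative 45. No profitable deviation — NE.
(Down, C): P1 can switch to Up (25 → 99). Not NE.
(Down, R): P2 can switch to L (36 → 75). Not NE.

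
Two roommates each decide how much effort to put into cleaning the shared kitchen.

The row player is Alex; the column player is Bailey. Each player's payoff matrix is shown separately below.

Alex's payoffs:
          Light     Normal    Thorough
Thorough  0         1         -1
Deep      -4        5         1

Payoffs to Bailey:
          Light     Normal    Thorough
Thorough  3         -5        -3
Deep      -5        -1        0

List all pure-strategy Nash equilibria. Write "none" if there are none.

Pure-strategy Nash equilibria: (Thorough, Light); (Deep, Thorough)

Alex against Light: payoffs 0, -4 → best response Thorough.
Alex against Normal: payoffs 1, 5 → best response Deep.
Alex against Thorough: payoffs -1, 1 → best response Deep.
Bailey against Thorough: payoffs 3, -5, -3 → best response Light.
Bailey against Deep: payoffs -5, -1, 0 → best response Thorough.
Mutual best responses: (Thorough, Light); (Deep, Thorough).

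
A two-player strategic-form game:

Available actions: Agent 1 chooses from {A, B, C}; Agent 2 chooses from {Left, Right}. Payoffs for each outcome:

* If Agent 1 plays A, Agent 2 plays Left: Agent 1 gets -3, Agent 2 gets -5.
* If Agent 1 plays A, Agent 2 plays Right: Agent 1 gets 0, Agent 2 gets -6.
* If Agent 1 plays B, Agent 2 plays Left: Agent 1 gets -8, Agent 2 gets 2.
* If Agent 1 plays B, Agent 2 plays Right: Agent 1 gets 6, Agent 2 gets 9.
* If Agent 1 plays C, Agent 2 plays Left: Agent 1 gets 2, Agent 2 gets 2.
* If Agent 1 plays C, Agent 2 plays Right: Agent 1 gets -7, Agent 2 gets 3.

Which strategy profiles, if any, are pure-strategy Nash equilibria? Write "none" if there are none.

Pure NE: (B, Right)

For each player, find the best response to each opponent profile; mutual best responses are the pure NE.
Agent 1 against Left: payoffs -3, -8, 2 → best response C.
Agent 1 against Right: payoffs 0, 6, -7 → best response B.
Agent 2 against A: payoffs -5, -6 → best response Left.
Agent 2 against B: payoffs 2, 9 → best response Right.
Agent 2 against C: payoffs 2, 3 → best response Right.
Mutual best responses: (B, Right).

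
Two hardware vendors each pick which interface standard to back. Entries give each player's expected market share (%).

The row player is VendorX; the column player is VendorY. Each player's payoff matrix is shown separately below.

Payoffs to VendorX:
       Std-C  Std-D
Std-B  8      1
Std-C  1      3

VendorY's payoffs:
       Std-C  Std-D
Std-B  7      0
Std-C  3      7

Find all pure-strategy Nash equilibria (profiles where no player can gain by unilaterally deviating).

Pure-strategy Nash equilibria: (Std-B, Std-C) and (Std-C, Std-D)

For each player, find the best response to each opponent profile; mutual best responses are the pure NE.
VendorX against Std-C: payoffs 8, 1 → best response Std-B.
VendorX against Std-D: payoffs 1, 3 → best response Std-C.
VendorY against Std-B: payoffs 7, 0 → best response Std-C.
VendorY against Std-C: payoffs 3, 7 → best response Std-D.
Mutual best responses: (Std-B, Std-C); (Std-C, Std-D).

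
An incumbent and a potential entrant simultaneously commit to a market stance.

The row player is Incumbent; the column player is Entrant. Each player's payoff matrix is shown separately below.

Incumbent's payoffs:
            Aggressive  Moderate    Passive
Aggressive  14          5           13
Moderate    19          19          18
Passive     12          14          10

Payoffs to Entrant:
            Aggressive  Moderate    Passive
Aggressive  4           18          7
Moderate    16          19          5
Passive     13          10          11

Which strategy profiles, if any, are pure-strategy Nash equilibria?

(Moderate, Moderate)

Incumbent against Aggressive: payoffs 14, 19, 12 → best response Moderate.
Incumbent against Moderate: payoffs 5, 19, 14 → best response Moderate.
Incumbent against Passive: payoffs 13, 18, 10 → best response Moderate.
Entrant against Aggressive: payoffs 4, 18, 7 → best response Moderate.
Entrant against Moderate: payoffs 16, 19, 5 → best response Moderate.
Entrant against Passive: payoffs 13, 10, 11 → best response Aggressive.
Mutual best responses: (Moderate, Moderate).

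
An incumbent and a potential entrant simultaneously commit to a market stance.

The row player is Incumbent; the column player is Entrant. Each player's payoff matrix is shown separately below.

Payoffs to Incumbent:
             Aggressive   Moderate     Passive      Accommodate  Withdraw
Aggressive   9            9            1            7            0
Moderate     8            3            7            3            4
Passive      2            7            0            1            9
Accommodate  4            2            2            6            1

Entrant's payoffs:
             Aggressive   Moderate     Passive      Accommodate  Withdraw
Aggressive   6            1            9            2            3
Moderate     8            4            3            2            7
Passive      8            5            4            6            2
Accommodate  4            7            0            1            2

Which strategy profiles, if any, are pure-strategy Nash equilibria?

Incumbent against Aggressive: payoffs 9, 8, 2, 4 → best response Aggressive.
Incumbent against Moderate: payoffs 9, 3, 7, 2 → best response Aggressive.
Incumbent against Passive: payoffs 1, 7, 0, 2 → best response Moderate.
Incumbent against Accommodate: payoffs 7, 3, 1, 6 → best response Aggressive.
Incumbent against Withdraw: payoffs 0, 4, 9, 1 → best response Passive.
Entrant against Aggressive: payoffs 6, 1, 9, 2, 3 → best response Passive.
Entrant against Moderate: payoffs 8, 4, 3, 2, 7 → best response Aggressive.
Entrant against Passive: payoffs 8, 5, 4, 6, 2 → best response Aggressive.
Entrant against Accommodate: payoffs 4, 7, 0, 1, 2 → best response Moderate.
No profile is a mutual best response for all players.

No pure-strategy Nash equilibrium.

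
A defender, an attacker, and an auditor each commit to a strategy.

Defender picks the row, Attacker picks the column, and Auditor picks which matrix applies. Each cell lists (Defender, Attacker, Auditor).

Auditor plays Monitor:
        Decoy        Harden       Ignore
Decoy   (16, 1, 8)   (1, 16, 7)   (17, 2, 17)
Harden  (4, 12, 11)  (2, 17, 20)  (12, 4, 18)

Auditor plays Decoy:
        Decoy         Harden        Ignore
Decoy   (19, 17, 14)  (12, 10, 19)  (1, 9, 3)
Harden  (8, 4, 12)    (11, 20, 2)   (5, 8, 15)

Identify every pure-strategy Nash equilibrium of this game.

(Decoy, Decoy, Monitor): Attacker can switch to Harden (1 → 16). Not NE.
(Decoy, Decoy, Decoy): Defender gets 19, best alternative 8; Attacker gets 17, best alternative 10; Auditor gets 14, best alternative 8. No profitable deviation — NE.
(Decoy, Harden, Monitor): Defender can switch to Harden (1 → 2). Not NE.
(Decoy, Harden, Decoy): Attacker can switch to Decoy (10 → 17). Not NE.
(Decoy, Ignore, Monitor): Attacker can switch to Harden (2 → 16). Not NE.
(Decoy, Ignore, Decoy): Defender can switch to Harden (1 → 5). Not NE.
(Harden, Decoy, Monitor): Defender can switch to Decoy (4 → 16). Not NE.
(Harden, Decoy, Decoy): Defender can switch to Decoy (8 → 19). Not NE.
(Harden, Harden, Monitor): Defender gets 2, best alternative 1; Attacker gets 17, best alternative 12; Auditor gets 20, best alternative 2. No profitable deviation — NE.
(Harden, Harden, Decoy): Defender can switch to Decoy (11 → 12). Not NE.
(The remaining 2 profiles each have a profitable deviation by the same check.)

The pure Nash equilibria are (Decoy, Decoy, Decoy) and (Harden, Harden, Monitor).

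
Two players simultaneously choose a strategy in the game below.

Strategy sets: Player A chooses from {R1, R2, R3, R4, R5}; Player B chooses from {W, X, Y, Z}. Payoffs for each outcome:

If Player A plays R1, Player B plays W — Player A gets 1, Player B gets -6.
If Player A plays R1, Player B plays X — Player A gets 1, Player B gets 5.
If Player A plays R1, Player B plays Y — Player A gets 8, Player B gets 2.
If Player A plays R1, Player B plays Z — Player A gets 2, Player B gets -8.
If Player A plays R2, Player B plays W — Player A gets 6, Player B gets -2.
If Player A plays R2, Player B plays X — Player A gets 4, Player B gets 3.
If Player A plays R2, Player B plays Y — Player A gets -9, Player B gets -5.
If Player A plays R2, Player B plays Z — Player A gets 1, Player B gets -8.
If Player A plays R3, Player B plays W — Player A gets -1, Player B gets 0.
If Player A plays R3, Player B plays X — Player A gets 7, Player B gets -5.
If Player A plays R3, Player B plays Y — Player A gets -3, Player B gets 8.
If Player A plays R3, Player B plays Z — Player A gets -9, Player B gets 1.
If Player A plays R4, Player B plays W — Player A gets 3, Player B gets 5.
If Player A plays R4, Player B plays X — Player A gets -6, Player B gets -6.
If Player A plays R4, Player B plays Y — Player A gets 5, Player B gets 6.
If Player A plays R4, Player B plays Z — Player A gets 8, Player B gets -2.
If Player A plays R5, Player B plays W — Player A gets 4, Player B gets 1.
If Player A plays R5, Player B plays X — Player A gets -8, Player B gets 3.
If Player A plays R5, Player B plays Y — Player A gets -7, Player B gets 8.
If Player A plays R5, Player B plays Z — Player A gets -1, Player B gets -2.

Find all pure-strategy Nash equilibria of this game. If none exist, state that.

There is no pure-strategy Nash equilibrium.

Player A against W: payoffs 1, 6, -1, 3, 4 → best response R2.
Player A against X: payoffs 1, 4, 7, -6, -8 → best response R3.
Player A against Y: payoffs 8, -9, -3, 5, -7 → best response R1.
Player A against Z: payoffs 2, 1, -9, 8, -1 → best response R4.
Player B against R1: payoffs -6, 5, 2, -8 → best response X.
Player B against R2: payoffs -2, 3, -5, -8 → best response X.
Player B against R3: payoffs 0, -5, 8, 1 → best response Y.
Player B against R4: payoffs 5, -6, 6, -2 → best response Y.
Player B against R5: payoffs 1, 3, 8, -2 → best response Y.
No profile is a mutual best response for all players.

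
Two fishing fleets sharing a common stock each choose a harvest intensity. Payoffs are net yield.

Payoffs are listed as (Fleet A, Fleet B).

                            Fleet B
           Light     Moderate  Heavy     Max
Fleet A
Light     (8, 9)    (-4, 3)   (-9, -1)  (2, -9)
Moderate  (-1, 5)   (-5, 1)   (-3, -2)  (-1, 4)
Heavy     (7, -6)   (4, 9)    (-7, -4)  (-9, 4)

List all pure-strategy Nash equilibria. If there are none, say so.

The pure Nash equilibria are (Light, Light) and (Heavy, Moderate).

(Light, Light): Fleet A gets 8, best alternative 7; Fleet B gets 9, best alternative 3. No profitable deviation — NE.
(Light, Moderate): Fleet A can switch to Heavy (-4 → 4). Not NE.
(Light, Heavy): Fleet A can switch to Moderate (-9 → -3). Not NE.
(Light, Max): Fleet B can switch to Light (-9 → 9). Not NE.
(Moderate, Light): Fleet A can switch to Light (-1 → 8). Not NE.
(Moderate, Moderate): Fleet A can switch to Light (-5 → -4). Not NE.
(Moderate, Heavy): Fleet B can switch to Light (-2 → 5). Not NE.
(Heavy, Moderate): Fleet A gets 4, best alternative -4; Fleet B gets 9, best alternative 4. No profitable deviation — NE.
(The remaining 4 profiles each have a profitable deviation by the same check.)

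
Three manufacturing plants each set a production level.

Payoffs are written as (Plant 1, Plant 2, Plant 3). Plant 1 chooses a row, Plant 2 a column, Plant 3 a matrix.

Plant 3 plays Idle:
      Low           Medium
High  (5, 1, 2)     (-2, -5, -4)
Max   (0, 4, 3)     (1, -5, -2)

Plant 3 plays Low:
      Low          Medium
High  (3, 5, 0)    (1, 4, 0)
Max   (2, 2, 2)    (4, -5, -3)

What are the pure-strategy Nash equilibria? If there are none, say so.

The unique pure-strategy Nash equilibrium is (High, Low, Idle).

(High, Low, Idle): Plant 1 gets 5, best alternative 0; Plant 2 gets 1, best alternative -5; Plant 3 gets 2, best alternative 0. No profitable deviation — NE.
(High, Low, Low): Plant 3 can switch to Idle (0 → 2). Not NE.
(High, Medium, Idle): Plant 1 can switch to Max (-2 → 1). Not NE.
(High, Medium, Low): Plant 1 can switch to Max (1 → 4). Not NE.
(Max, Low, Idle): Plant 1 can switch to High (0 → 5). Not NE.
(Max, Low, Low): Plant 1 can switch to High (2 → 3). Not NE.
(Max, Medium, Idle): Plant 2 can switch to Low (-5 → 4). Not NE.
(Max, Medium, Low): Plant 2 can switch to Low (-5 → 2). Not NE.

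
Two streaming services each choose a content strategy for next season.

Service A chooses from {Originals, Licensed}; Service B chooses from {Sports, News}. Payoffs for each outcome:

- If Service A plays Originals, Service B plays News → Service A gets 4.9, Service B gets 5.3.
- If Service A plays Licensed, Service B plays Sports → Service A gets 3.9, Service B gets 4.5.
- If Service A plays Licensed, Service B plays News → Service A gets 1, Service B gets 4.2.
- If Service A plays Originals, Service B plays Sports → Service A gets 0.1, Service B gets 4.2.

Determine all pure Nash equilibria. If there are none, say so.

(Originals, News); (Licensed, Sports)

Check each profile: it is a Nash equilibrium iff no player can strictly gain by switching unilaterally.
(Originals, Sports): Service A can switch to Licensed (0.1 → 3.9). Not NE.
(Originals, News): Service A gets 4.9, best alternative 1; Service B gets 5.3, best alternative 4.2. No profitable deviation — NE.
(Licensed, Sports): Service A gets 3.9, best alternative 0.1; Service B gets 4.5, best alternative 4.2. No profitable deviation — NE.
(Licensed, News): Service A can switch to Originals (1 → 4.9). Not NE.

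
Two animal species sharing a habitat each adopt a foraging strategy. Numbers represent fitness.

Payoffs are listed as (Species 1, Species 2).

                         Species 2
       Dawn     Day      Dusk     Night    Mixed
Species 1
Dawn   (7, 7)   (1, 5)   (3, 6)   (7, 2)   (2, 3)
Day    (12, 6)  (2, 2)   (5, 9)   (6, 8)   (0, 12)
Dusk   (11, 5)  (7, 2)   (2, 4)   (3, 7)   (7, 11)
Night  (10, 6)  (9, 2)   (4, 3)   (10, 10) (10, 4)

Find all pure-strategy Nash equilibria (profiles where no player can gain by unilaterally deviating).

(Night, Night)

Species 1 against Dawn: payoffs 7, 12, 11, 10 → best response Day.
Species 1 against Day: payoffs 1, 2, 7, 9 → best response Night.
Species 1 against Dusk: payoffs 3, 5, 2, 4 → best response Day.
Species 1 against Night: payoffs 7, 6, 3, 10 → best response Night.
Species 1 against Mixed: payoffs 2, 0, 7, 10 → best response Night.
Species 2 against Dawn: payoffs 7, 5, 6, 2, 3 → best response Dawn.
Species 2 against Day: payoffs 6, 2, 9, 8, 12 → best response Mixed.
Species 2 against Dusk: payoffs 5, 2, 4, 7, 11 → best response Mixed.
Species 2 against Night: payoffs 6, 2, 3, 10, 4 → best response Night.
Mutual best responses: (Night, Night).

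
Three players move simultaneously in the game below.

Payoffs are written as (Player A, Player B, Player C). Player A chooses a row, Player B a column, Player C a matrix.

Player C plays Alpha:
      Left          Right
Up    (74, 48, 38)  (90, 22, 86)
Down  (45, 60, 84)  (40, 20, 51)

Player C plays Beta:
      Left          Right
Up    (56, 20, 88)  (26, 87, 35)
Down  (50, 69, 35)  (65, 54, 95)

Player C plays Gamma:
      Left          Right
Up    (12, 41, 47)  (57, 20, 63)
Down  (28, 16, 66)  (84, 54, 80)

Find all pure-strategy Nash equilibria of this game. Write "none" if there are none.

Player A against (Left, Alpha): payoffs 74, 45 → best response Up.
Player A against (Left, Beta): payoffs 56, 50 → best response Up.
Player A against (Left, Gamma): payoffs 12, 28 → best response Down.
Player A against (Right, Alpha): payoffs 90, 40 → best response Up.
Player A against (Right, Beta): payoffs 26, 65 → best response Down.
Player A against (Right, Gamma): payoffs 57, 84 → best response Down.
Player B against (Up, Alpha): payoffs 48, 22 → best response Left.
Player B against (Up, Beta): payoffs 20, 87 → best response Right.
Player B against (Up, Gamma): payoffs 41, 20 → best response Left.
Player B against (Down, Alpha): payoffs 60, 20 → best response Left.
Player B against (Down, Beta): payoffs 69, 54 → best response Left.
Player B against (Down, Gamma): payoffs 16, 54 → best response Right.
Player C against (Up, Left): payoffs 38, 88, 47 → best response Beta.
Player C against (Up, Right): payoffs 86, 35, 63 → best response Alpha.
Player C against (Down, Left): payoffs 84, 35, 66 → best response Alpha.
Player C against (Down, Right): payoffs 51, 95, 80 → best response Beta.
No profile is a mutual best response for all players.

none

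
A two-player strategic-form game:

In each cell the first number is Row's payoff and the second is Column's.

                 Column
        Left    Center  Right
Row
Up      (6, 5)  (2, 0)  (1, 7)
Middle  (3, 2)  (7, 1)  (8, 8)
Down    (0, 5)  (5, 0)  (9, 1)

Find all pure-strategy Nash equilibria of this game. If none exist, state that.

none

For each player, find the best response to each opponent profile; mutual best responses are the pure NE.
Row against Left: payoffs 6, 3, 0 → best response Up.
Row against Center: payoffs 2, 7, 5 → best response Middle.
Row against Right: payoffs 1, 8, 9 → best response Down.
Column against Up: payoffs 5, 0, 7 → best response Right.
Column against Middle: payoffs 2, 1, 8 → best response Right.
Column against Down: payoffs 5, 0, 1 → best response Left.
No profile is a mutual best response for all players.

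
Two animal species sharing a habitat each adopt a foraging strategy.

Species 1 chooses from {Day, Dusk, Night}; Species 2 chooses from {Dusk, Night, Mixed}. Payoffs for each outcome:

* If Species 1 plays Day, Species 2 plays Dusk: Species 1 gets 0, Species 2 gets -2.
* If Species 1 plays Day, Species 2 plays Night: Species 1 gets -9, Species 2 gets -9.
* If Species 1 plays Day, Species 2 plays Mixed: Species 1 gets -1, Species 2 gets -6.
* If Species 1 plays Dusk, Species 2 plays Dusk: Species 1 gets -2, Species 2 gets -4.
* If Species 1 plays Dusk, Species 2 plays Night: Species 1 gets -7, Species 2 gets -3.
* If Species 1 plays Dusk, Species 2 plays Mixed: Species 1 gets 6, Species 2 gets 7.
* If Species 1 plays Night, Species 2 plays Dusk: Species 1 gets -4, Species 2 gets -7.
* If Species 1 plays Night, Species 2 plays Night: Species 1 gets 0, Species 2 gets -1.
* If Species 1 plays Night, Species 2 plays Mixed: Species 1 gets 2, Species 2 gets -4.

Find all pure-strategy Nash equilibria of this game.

Check each profile: it is a Nash equilibrium iff no player can strictly gain by switching unilaterally.
(Day, Dusk): Species 1 gets 0, best alternative -2; Species 2 gets -2, best alternative -6. No profitable deviation — NE.
(Day, Night): Species 1 can switch to Dusk (-9 → -7). Not NE.
(Day, Mixed): Species 1 can switch to Dusk (-1 → 6). Not NE.
(Dusk, Dusk): Species 1 can switch to Day (-2 → 0). Not NE.
(Dusk, Night): Species 1 can switch to Night (-7 → 0). Not NE.
(Dusk, Mixed): Species 1 gets 6, best alternative 2; Species 2 gets 7, best alternative -3. No profitable deviation — NE.
(Night, Dusk): Species 1 can switch to Day (-4 → 0). Not NE.
(Night, Night): Species 1 gets 0, best alternative -7; Species 2 gets -1, best alternative -4. No profitable deviation — NE.
(Night, Mixed): Species 1 can switch to Dusk (2 → 6). Not NE.

Pure-strategy Nash equilibria: (Day, Dusk), (Dusk, Mixed), (Night, Night)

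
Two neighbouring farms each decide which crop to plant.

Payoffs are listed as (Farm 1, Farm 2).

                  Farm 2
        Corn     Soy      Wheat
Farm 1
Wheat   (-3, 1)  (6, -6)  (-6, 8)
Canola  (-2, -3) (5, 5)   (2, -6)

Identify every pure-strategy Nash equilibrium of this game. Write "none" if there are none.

For each strategy profile, look for a profitable unilateral deviation.
(Wheat, Corn): Farm 1 can switch to Canola (-3 → -2). Not NE.
(Wheat, Soy): Farm 2 can switch to Corn (-6 → 1). Not NE.
(Wheat, Wheat): Farm 1 can switch to Canola (-6 → 2). Not NE.
(Canola, Corn): Farm 2 can switch to Soy (-3 → 5). Not NE.
(Canola, Soy): Farm 1 can switch to Wheat (5 → 6). Not NE.
(Canola, Wheat): Farm 2 can switch to Corn (-6 → -3). Not NE.

none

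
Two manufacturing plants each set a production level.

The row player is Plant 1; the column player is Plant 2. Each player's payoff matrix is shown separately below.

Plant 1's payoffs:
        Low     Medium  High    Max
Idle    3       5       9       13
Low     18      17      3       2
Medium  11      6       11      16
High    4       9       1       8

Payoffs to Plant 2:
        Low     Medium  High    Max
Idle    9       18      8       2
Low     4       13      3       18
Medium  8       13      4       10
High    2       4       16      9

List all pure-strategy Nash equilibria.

Plant 1 against Low: payoffs 3, 18, 11, 4 → best response Low.
Plant 1 against Medium: payoffs 5, 17, 6, 9 → best response Low.
Plant 1 against High: payoffs 9, 3, 11, 1 → best response Medium.
Plant 1 against Max: payoffs 13, 2, 16, 8 → best response Medium.
Plant 2 against Idle: payoffs 9, 18, 8, 2 → best response Medium.
Plant 2 against Low: payoffs 4, 13, 3, 18 → best response Max.
Plant 2 against Medium: payoffs 8, 13, 4, 10 → best response Medium.
Plant 2 against High: payoffs 2, 4, 16, 9 → best response High.
No profile is a mutual best response for all players.

This game has no pure Nash equilibrium.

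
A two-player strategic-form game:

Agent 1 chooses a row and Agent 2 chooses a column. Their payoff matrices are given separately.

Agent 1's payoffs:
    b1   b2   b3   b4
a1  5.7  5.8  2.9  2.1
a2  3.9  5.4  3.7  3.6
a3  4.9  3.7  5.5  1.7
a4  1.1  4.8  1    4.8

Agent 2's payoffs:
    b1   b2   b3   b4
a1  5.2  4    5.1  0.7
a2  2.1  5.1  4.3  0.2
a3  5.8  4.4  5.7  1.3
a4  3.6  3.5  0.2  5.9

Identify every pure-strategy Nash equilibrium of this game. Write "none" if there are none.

(a1, b1) and (a4, b4)

Agent 1 against b1: payoffs 5.7, 3.9, 4.9, 1.1 → best response a1.
Agent 1 against b2: payoffs 5.8, 5.4, 3.7, 4.8 → best response a1.
Agent 1 against b3: payoffs 2.9, 3.7, 5.5, 1 → best response a3.
Agent 1 against b4: payoffs 2.1, 3.6, 1.7, 4.8 → best response a4.
Agent 2 against a1: payoffs 5.2, 4, 5.1, 0.7 → best response b1.
Agent 2 against a2: payoffs 2.1, 5.1, 4.3, 0.2 → best response b2.
Agent 2 against a3: payoffs 5.8, 4.4, 5.7, 1.3 → best response b1.
Agent 2 against a4: payoffs 3.6, 3.5, 0.2, 5.9 → best response b4.
Mutual best responses: (a1, b1); (a4, b4).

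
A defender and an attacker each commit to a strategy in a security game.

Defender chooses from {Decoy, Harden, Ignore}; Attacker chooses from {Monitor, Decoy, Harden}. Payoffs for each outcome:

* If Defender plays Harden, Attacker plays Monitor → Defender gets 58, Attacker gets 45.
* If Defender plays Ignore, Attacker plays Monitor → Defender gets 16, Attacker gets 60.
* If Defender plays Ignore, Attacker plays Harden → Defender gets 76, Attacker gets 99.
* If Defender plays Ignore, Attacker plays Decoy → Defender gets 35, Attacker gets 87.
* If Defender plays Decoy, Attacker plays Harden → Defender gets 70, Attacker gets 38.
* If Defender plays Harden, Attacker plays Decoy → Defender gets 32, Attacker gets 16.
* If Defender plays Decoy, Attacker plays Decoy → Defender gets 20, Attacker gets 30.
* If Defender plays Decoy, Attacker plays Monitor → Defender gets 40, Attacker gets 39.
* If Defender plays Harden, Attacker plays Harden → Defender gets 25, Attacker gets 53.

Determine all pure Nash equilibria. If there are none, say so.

(Decoy, Monitor): Defender can switch to Harden (40 → 58). Not NE.
(Decoy, Decoy): Defender can switch to Harden (20 → 32). Not NE.
(Decoy, Harden): Defender can switch to Ignore (70 → 76). Not NE.
(Harden, Monitor): Attacker can switch to Harden (45 → 53). Not NE.
(Harden, Decoy): Defender can switch to Ignore (32 → 35). Not NE.
(Harden, Harden): Defender can switch to Decoy (25 → 70). Not NE.
(Ignore, Harden): Defender gets 76, best alternative 70; Attacker gets 99, best alternative 87. No profitable deviation — NE.
(The remaining 2 profiles each have a profitable deviation by the same check.)

(Ignore, Harden)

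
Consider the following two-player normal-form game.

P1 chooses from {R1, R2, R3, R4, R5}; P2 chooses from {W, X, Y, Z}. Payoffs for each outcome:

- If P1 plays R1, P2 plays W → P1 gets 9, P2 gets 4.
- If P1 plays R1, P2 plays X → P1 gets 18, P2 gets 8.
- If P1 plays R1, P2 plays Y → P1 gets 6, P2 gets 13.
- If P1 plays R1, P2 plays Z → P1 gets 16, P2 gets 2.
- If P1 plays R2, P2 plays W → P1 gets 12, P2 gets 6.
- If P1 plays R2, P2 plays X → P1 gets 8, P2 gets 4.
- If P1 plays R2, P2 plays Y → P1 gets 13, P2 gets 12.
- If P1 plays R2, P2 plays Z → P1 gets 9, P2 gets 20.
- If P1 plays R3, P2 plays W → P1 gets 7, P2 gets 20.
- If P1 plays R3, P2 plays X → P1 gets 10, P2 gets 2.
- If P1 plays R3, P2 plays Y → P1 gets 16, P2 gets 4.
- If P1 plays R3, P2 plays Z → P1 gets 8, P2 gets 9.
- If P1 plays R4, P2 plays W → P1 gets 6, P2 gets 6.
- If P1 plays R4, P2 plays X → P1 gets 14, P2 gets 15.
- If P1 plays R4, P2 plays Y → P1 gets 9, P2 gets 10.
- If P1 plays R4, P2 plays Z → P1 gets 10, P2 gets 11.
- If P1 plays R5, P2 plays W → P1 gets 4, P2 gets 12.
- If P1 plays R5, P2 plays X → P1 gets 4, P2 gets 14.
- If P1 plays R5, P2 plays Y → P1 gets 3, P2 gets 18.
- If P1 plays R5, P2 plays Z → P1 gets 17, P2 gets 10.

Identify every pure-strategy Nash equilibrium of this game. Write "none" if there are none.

No pure-strategy Nash equilibrium.

P1 against W: payoffs 9, 12, 7, 6, 4 → best response R2.
P1 against X: payoffs 18, 8, 10, 14, 4 → best response R1.
P1 against Y: payoffs 6, 13, 16, 9, 3 → best response R3.
P1 against Z: payoffs 16, 9, 8, 10, 17 → best response R5.
P2 against R1: payoffs 4, 8, 13, 2 → best response Y.
P2 against R2: payoffs 6, 4, 12, 20 → best response Z.
P2 against R3: payoffs 20, 2, 4, 9 → best response W.
P2 against R4: payoffs 6, 15, 10, 11 → best response X.
P2 against R5: payoffs 12, 14, 18, 10 → best response Y.
No profile is a mutual best response for all players.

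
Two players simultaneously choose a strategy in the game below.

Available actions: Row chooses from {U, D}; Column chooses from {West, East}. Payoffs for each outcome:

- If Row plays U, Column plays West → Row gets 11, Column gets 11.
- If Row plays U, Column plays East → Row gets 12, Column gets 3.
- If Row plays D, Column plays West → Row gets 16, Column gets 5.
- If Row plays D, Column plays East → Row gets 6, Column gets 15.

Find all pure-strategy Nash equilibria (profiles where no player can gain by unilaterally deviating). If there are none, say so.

This game has no pure Nash equilibrium.

Row against West: payoffs 11, 16 → best response D.
Row against East: payoffs 12, 6 → best response U.
Column against U: payoffs 11, 3 → best response West.
Column against D: payoffs 5, 15 → best response East.
No profile is a mutual best response for all players.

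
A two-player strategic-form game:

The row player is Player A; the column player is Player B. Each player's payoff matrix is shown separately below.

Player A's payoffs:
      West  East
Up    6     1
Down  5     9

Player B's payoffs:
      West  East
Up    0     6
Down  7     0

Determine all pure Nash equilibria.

There is no pure-strategy Nash equilibrium.

For each strategy profile, look for a profitable unilateral deviation.
(Up, West): Player B can switch to East (0 → 6). Not NE.
(Up, East): Player A can switch to Down (1 → 9). Not NE.
(Down, West): Player A can switch to Up (5 → 6). Not NE.
(Down, East): Player B can switch to West (0 → 7). Not NE.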